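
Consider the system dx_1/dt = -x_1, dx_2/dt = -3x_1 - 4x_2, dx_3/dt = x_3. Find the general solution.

Coefficient matrix A = [[-1, 0, 0], [-3, -4, 0], [0, 0, 1]].
det(A - λI) = 0 gives eigenvalues λ = -1, -4, 1.
For λ=-1: eigenvector (1,-1,0).
For λ=-4: eigenvector (0,1,0).
For λ=1: eigenvector (0,0,1).
General solution: c_1e^(-t)(1,-1,0) + c_2e^(-4t)(0,1,0) + c_3e^(t)(0,0,1).

x_1(t) = c_1e^(-t), x_2(t) = -c_1e^(-t) + c_2e^(-4t), x_3(t) = c_3e^(t)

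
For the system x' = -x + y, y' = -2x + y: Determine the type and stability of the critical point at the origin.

center

A = [[-1,1],[-2,1]]; det(A-λI) = λ^2 + 1.
λ = 0 ± i: zero real part.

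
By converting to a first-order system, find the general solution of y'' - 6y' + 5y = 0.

y(t) = K_1e^(5t) + K_2e^(t)

Let x_1 = y, x_2 = y'. Then x_1' = x_2 and x_2' = -5x_1 + 6x_2.
A = [[0,1],[-5,6]]; det(A-λI) = λ^2 - 6λ + 5.
Eigenvalues λ = 5, 1 with eigenvectors (1,5), (1,1).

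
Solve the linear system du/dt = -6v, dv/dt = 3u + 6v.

u(t) = -c_1e^(3t)sin(3t) - c_1e^(3t)cos(3t) - c_2e^(3t)sin(3t) + c_2e^(3t)cos(3t), v(t) = c_1e^(3t)cos(3t) + c_2e^(3t)sin(3t)

Coefficient matrix A = [[0, -6], [3, 6]].
Characteristic polynomial det(A - λI) = λ^2 - 6λ + 18 = 0.
Eigenvalues λ = 3 ± 3i (complex conjugate pair).
For λ=3+3i: an eigenvector is (-1,1) - i(-1,0) = (-1 + i, 1).
A real fundamental pair from Re and Im of e^((3+3i)t)v: X_1 = e^(3t)(cos(3t)·(-1,1) + sin(3t)·(-1,0)), X_2 = e^(3t)(sin(3t)·(-1,1) - cos(3t)·(-1,0)).
General solution: c_1X_1 + c_2X_2.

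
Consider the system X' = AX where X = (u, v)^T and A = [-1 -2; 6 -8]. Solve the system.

u(t) = -2K_1e^(-4t) - K_2e^(-5t), v(t) = -3K_1e^(-4t) - 2K_2e^(-5t)

Coefficient matrix A = [[-1, -2], [6, -8]].
Characteristic polynomial det(A - λI) = λ^2 + 9λ + 20 = 0.
Eigenvalues λ = -4, -5.
For λ=-4: (A-λI) row 1 is [3, -2], so an eigenvector is (-2, -3).
For λ=-5: (A-λI) row 1 is [4, -2], so an eigenvector is (-1, -2).
General solution: K_1e^(-4t)(-2,-3) + K_2e^(-5t)(-1,-2).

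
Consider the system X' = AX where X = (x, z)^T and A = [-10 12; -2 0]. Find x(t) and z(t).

Coefficient matrix A = [[-10, 12], [-2, 0]].
Characteristic polynomial det(A - λI) = λ^2 + 10λ + 24 = 0.
Eigenvalues λ = -4, -6.
For λ=-4: (A-λI) row 1 is [-6, 12], so an eigenvector is (-2, -1).
For λ=-6: (A-λI) row 1 is [-4, 12], so an eigenvector is (-3, -1).
General solution: c_1e^(-4t)(-2,-1) + c_2e^(-6t)(-3,-1).

x(t) = -2c_1e^(-4t) - 3c_2e^(-6t), z(t) = -c_1e^(-4t) - c_2e^(-6t)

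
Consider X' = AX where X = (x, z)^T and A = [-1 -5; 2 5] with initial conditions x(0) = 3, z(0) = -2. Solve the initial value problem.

Coefficient matrix A = [[-1, -5], [2, 5]].
Characteristic polynomial det(A - λI) = λ^2 - 4λ + 5 = 0.
Eigenvalues λ = 2 ± i (complex conjugate pair).
For λ=2+i: an eigenvector is (1,-1) - i(2,-1) = (1 - 2i, -1 + i).
A real fundamental pair from Re and Im of e^((2+i)t)v: X_1 = e^(2t)(cos(t)·(1,-1) + sin(t)·(2,-1)), X_2 = e^(2t)(sin(t)·(1,-1) - cos(t)·(2,-1)).
General solution: C_1X_1 + C_2X_2.
Applying x(0)=3, z(0)=-2 gives C_1=1, C_2=-1.

x(t) = e^(2t)sin(t) + 3e^(2t)cos(t), z(t) = -2e^(2t)cos(t)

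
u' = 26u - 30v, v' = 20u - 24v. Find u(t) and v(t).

Coefficient matrix A = [[26, -30], [20, -24]].
Characteristic polynomial det(A - λI) = λ^2 - 2λ - 24 = 0.
Eigenvalues λ = -4, 6.
For λ=-4: (A-λI) row 1 is [30, -30], so an eigenvector is (-1, -1).
For λ=6: (A-λI) row 1 is [20, -30], so an eigenvector is (-3, -2).
General solution: K_1e^(-4t)(-1,-1) + K_2e^(6t)(-3,-2).

u(t) = -K_1e^(-4t) - 3K_2e^(6t), v(t) = -K_1e^(-4t) - 2K_2e^(6t)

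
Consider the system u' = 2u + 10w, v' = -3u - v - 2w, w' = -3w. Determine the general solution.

u(t) = c_1e^(2t) - 2c_2e^(-3t), v(t) = -c_1e^(2t) - 2c_2e^(-3t) + c_3e^(-t), w(t) = c_2e^(-3t)

Coefficient matrix A = [[2, 0, 10], [-3, -1, -2], [0, 0, -3]].
det(A - λI) = 0 gives eigenvalues λ = 2, -3, -1.
For λ=2: eigenvector (1,-1,0).
For λ=-3: eigenvector (-2,-2,1).
For λ=-1: eigenvector (0,1,0).
General solution: c_1e^(2t)(1,-1,0) + c_2e^(-3t)(-2,-2,1) + c_3e^(-t)(0,1,0).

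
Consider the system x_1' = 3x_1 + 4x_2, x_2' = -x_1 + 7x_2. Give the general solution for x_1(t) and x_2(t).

Coefficient matrix A = [[3, 4], [-1, 7]].
Characteristic polynomial det(A - λI) = λ^2 - 10λ + 25 = 0.
Single eigenvalue λ = 5 with algebraic multiplicity 2.
Eigenvector v = (2,1); generalized eigenvector w with (A-λI)w=v is (-1,0).
General solution: e^(5t)[c_1·v + c_2·(t·v + w)].

x_1(t) = 2c_1e^(5t) + 2c_2te^(5t) - c_2e^(5t), x_2(t) = c_1e^(5t) + c_2te^(5t)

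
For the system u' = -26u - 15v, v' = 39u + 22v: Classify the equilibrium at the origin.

stable spiral

A = [[-26,-15],[39,22]]; det(A-λI) = λ^2 + 4λ + 13.
λ = -2 ± 3i: negative real part.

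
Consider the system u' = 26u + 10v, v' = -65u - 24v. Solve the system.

Coefficient matrix A = [[26, 10], [-65, -24]].
Characteristic polynomial det(A - λI) = λ^2 - 2λ + 26 = 0.
Eigenvalues λ = 1 ± 5i (complex conjugate pair).
For λ=1+5i: an eigenvector is (1,-2) - i(1,-3) = (1 - i, -2 + 3i).
A real fundamental pair from Re and Im of e^((1+5i)t)v: X_1 = e^(t)(cos(5t)·(1,-2) + sin(5t)·(1,-3)), X_2 = e^(t)(sin(5t)·(1,-2) - cos(5t)·(1,-3)).
General solution: K_1X_1 + K_2X_2.

u(t) = K_1e^(t)sin(5t) + K_1e^(t)cos(5t) + K_2e^(t)sin(5t) - K_2e^(t)cos(5t), v(t) = -3K_1e^(t)sin(5t) - 2K_1e^(t)cos(5t) - 2K_2e^(t)sin(5t) + 3K_2e^(t)cos(5t)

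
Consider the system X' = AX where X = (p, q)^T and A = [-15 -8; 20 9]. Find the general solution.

Coefficient matrix A = [[-15, -8], [20, 9]].
Characteristic polynomial det(A - λI) = λ^2 + 6λ + 25 = 0.
Eigenvalues λ = -3 ± 4i (complex conjugate pair).
For λ=-3+4i: an eigenvector is (1,-2) - i(1,-1) = (1 - i, -2 + i).
A real fundamental pair from Re and Im of e^((-3+4i)t)v: X_1 = e^(-3t)(cos(4t)·(1,-2) + sin(4t)·(1,-1)), X_2 = e^(-3t)(sin(4t)·(1,-2) - cos(4t)·(1,-1)).
General solution: C_1X_1 + C_2X_2.

p(t) = C_1e^(-3t)sin(4t) + C_1e^(-3t)cos(4t) + C_2e^(-3t)sin(4t) - C_2e^(-3t)cos(4t), q(t) = -C_1e^(-3t)sin(4t) - 2C_1e^(-3t)cos(4t) - 2C_2e^(-3t)sin(4t) + C_2e^(-3t)cos(4t)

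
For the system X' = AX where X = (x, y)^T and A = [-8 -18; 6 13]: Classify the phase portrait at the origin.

A = [[-8,-18],[6,13]]; det(A-λI) = λ^2 - 5λ + 4.
λ = 1, 4: both positive.

unstable node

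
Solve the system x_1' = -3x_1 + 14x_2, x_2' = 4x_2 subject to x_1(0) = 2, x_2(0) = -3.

Coefficient matrix A = [[-3, 14], [0, 4]].
Characteristic polynomial det(A - λI) = λ^2 - λ - 12 = 0.
Eigenvalues λ = 4, -3.
For λ=4: (A-λI) row 1 is [-7, 14], so an eigenvector is (-2, -1).
For λ=-3: (A-λI) row 1 is [0, 14], so an eigenvector is (1, 0).
General solution: C_1e^(4t)(-2,-1) + C_2e^(-3t)(1,0).
Applying x_1(0)=2, x_2(0)=-3 gives C_1=3, C_2=8.

x_1(t) = -6e^(4t) + 8e^(-3t), x_2(t) = -3e^(4t)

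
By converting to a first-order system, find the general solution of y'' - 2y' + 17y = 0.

y(t) = K_1e^(t)cos(4t) + K_2e^(t)sin(4t)

Let x_1 = y, x_2 = y'. Then x_1' = x_2 and x_2' = -17x_1 + 2x_2.
A = [[0,1],[-17,2]]; det(A-λI) = λ^2 - 2λ + 17.
Eigenvalues λ = 1 ± 4i.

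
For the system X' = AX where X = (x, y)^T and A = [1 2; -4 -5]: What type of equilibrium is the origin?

A = [[1,2],[-4,-5]]; det(A-λI) = λ^2 + 4λ + 3.
λ = -3, -1: both negative.

stable node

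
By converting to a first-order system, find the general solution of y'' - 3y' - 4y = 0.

y(t) = C_1e^(-t) + C_2e^(4t)

Let x_1 = y, x_2 = y'. Then x_1' = x_2 and x_2' = 4x_1 + 3x_2.
A = [[0,1],[4,3]]; det(A-λI) = λ^2 - 3λ - 4.
Eigenvalues λ = -1, 4 with eigenvectors (1,-1), (1,4).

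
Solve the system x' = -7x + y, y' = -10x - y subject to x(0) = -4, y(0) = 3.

Coefficient matrix A = [[-7, 1], [-10, -1]].
Characteristic polynomial det(A - λI) = λ^2 + 8λ + 17 = 0.
Eigenvalues λ = -4 ± i (complex conjugate pair).
For λ=-4+i: an eigenvector is (1,3) - i(0,-1) = (1, 3 + i).
A real fundamental pair from Re and Im of e^((-4+i)t)v: X_1 = e^(-4t)(cos(t)·(1,3) + sin(t)·(0,-1)), X_2 = e^(-4t)(sin(t)·(1,3) - cos(t)·(0,-1)).
General solution: C_1X_1 + C_2X_2.
Applying x(0)=-4, y(0)=3 gives C_1=-4, C_2=15.

x(t) = 15e^(-4t)sin(t) - 4e^(-4t)cos(t), y(t) = 49e^(-4t)sin(t) + 3e^(-4t)cos(t)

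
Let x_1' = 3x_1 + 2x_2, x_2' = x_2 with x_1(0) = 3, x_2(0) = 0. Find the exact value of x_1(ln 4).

A = [[3,2],[0,1]]; eigenvalues λ = 1, 3.
Eigenvectors: (1,-1) for λ=1, (1,0) for λ=3.
From the initial condition, c_1 = 0, c_2 = 3.
x_1(ln 4) = (0)(4^1)(1) + (3)(4^3)(1) = 192.

192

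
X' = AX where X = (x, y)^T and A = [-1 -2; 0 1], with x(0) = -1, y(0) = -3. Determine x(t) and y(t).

x(t) = 3e^(t) - 4e^(-t), y(t) = -3e^(t)

Coefficient matrix A = [[-1, -2], [0, 1]].
Characteristic polynomial det(A - λI) = λ^2 - 1 = 0.
Eigenvalues λ = -1, 1.
For λ=-1: (A-λI) row 1 is [0, -2], so an eigenvector is (1, 0).
For λ=1: (A-λI) row 1 is [-2, -2], so an eigenvector is (1, -1).
General solution: c_1e^(-t)(1,0) + c_2e^(t)(1,-1).
Applying x(0)=-1, y(0)=-3 gives c_1=-4, c_2=3.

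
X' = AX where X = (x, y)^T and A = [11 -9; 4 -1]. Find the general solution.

Coefficient matrix A = [[11, -9], [4, -1]].
Characteristic polynomial det(A - λI) = λ^2 - 10λ + 25 = 0.
Single eigenvalue λ = 5 with algebraic multiplicity 2.
Eigenvector v = (-3,-2); generalized eigenvector w with (A-λI)w=v is (-2,-1).
General solution: e^(5t)[C_1·v + C_2·(t·v + w)].

x(t) = -3C_1e^(5t) - 3C_2te^(5t) - 2C_2e^(5t), y(t) = -2C_1e^(5t) - 2C_2te^(5t) - C_2e^(5t)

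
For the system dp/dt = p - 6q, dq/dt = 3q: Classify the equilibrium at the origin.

A = [[1,-6],[0,3]]; det(A-λI) = λ^2 - 4λ + 3.
λ = 3, 1: both positive.

unstable node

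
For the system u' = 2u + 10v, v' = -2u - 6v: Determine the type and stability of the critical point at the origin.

A = [[2,10],[-2,-6]]; det(A-λI) = λ^2 + 4λ + 8.
λ = -2 ± 2i: negative real part.

stable spiral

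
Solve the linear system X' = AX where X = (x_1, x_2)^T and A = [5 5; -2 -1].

x_1(t) = -2K_1e^(2t)sin(t) + K_1e^(2t)cos(t) + K_2e^(2t)sin(t) + 2K_2e^(2t)cos(t), x_2(t) = K_1e^(2t)sin(t) - K_1e^(2t)cos(t) - K_2e^(2t)sin(t) - K_2e^(2t)cos(t)

Coefficient matrix A = [[5, 5], [-2, -1]].
Characteristic polynomial det(A - λI) = λ^2 - 4λ + 5 = 0.
Eigenvalues λ = 2 ± i (complex conjugate pair).
For λ=2+i: an eigenvector is (1,-1) - i(-2,1) = (1 + 2i, -1 - i).
A real fundamental pair from Re and Im of e^((2+i)t)v: X_1 = e^(2t)(cos(t)·(1,-1) + sin(t)·(-2,1)), X_2 = e^(2t)(sin(t)·(1,-1) - cos(t)·(-2,1)).
General solution: K_1X_1 + K_2X_2.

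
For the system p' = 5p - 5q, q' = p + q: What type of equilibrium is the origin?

A = [[5,-5],[1,1]]; det(A-λI) = λ^2 - 6λ + 10.
λ = 3 ± i: positive real part.

unstable spiral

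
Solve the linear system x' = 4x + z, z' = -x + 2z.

Coefficient matrix A = [[4, 1], [-1, 2]].
Characteristic polynomial det(A - λI) = λ^2 - 6λ + 9 = 0.
Single eigenvalue λ = 3 with algebraic multiplicity 2.
Eigenvector v = (1,-1); generalized eigenvector w with (A-λI)w=v is (1,0).
General solution: e^(3t)[K_1·v + K_2·(t·v + w)].

x(t) = K_1e^(3t) + K_2te^(3t) + K_2e^(3t), z(t) = -K_1e^(3t) - K_2te^(3t)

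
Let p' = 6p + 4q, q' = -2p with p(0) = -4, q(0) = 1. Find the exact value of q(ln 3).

225

A = [[6,4],[-2,0]]; eigenvalues λ = 4, 2.
Eigenvectors: (-2,1) for λ=4, (-1,1) for λ=2.
From the initial condition, c_1 = 3, c_2 = -2.
q(ln 3) = (3)(3^4)(1) + (-2)(3^2)(1) = 225.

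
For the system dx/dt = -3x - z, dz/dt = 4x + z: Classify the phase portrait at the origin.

A = [[-3,-1],[4,1]]; det(A-λI) = λ^2 + 2λ + 1.
repeated λ = -1 with a single eigenvector.

stable improper node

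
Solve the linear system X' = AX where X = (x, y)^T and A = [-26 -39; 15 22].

Coefficient matrix A = [[-26, -39], [15, 22]].
Characteristic polynomial det(A - λI) = λ^2 + 4λ + 13 = 0.
Eigenvalues λ = -2 ± 3i (complex conjugate pair).
For λ=-2+3i: an eigenvector is (-3,2) - i(-2,1) = (-3 + 2i, 2 - i).
A real fundamental pair from Re and Im of e^((-2+3i)t)v: X_1 = e^(-2t)(cos(3t)·(-3,2) + sin(3t)·(-2,1)), X_2 = e^(-2t)(sin(3t)·(-3,2) - cos(3t)·(-2,1)).
General solution: K_1X_1 + K_2X_2.

x(t) = -2K_1e^(-2t)sin(3t) - 3K_1e^(-2t)cos(3t) - 3K_2e^(-2t)sin(3t) + 2K_2e^(-2t)cos(3t), y(t) = K_1e^(-2t)sin(3t) + 2K_1e^(-2t)cos(3t) + 2K_2e^(-2t)sin(3t) - K_2e^(-2t)cos(3t)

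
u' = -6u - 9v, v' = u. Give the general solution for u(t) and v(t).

Coefficient matrix A = [[-6, -9], [1, 0]].
Characteristic polynomial det(A - λI) = λ^2 + 6λ + 9 = 0.
Single eigenvalue λ = -3 with algebraic multiplicity 2.
Eigenvector v = (-3,1); generalized eigenvector w with (A-λI)w=v is (1,0).
General solution: e^(-3t)[K_1·v + K_2·(t·v + w)].

u(t) = -3K_1e^(-3t) - 3K_2te^(-3t) + K_2e^(-3t), v(t) = K_1e^(-3t) + K_2te^(-3t)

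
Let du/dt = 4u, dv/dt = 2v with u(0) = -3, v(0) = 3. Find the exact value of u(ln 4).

-768

A = [[4,0],[0,2]]; eigenvalues λ = 2, 4.
Eigenvectors: (0,-1) for λ=2, (1,0) for λ=4.
From the initial condition, c_1 = -3, c_2 = -3.
u(ln 4) = (-3)(4^2)(0) + (-3)(4^4)(1) = -768.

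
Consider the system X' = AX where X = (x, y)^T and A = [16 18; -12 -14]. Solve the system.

Coefficient matrix A = [[16, 18], [-12, -14]].
Characteristic polynomial det(A - λI) = λ^2 - 2λ - 8 = 0.
Eigenvalues λ = -2, 4.
For λ=-2: (A-λI) row 1 is [18, 18], so an eigenvector is (-1, 1).
For λ=4: (A-λI) row 1 is [12, 18], so an eigenvector is (-3, 2).
General solution: c_1e^(-2t)(-1,1) + c_2e^(4t)(-3,2).

x(t) = -c_1e^(-2t) - 3c_2e^(4t), y(t) = c_1e^(-2t) + 2c_2e^(4t)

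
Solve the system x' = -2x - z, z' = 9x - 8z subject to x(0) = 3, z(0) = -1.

Coefficient matrix A = [[-2, -1], [9, -8]].
Characteristic polynomial det(A - λI) = λ^2 + 10λ + 25 = 0.
Single eigenvalue λ = -5 with algebraic multiplicity 2.
Eigenvector v = (-1,-3); generalized eigenvector w with (A-λI)w=v is (0,1).
General solution: e^(-5t)[c_1·v + c_2·(t·v + w)].
Applying x(0)=3, z(0)=-1 gives c_1=-3, c_2=-10.

x(t) = 10te^(-5t) + 3e^(-5t), z(t) = 30te^(-5t) - e^(-5t)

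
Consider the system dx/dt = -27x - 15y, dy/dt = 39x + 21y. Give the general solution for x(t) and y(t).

x(t) = 2C_1e^(-3t)sin(3t) + C_1e^(-3t)cos(3t) + C_2e^(-3t)sin(3t) - 2C_2e^(-3t)cos(3t), y(t) = -3C_1e^(-3t)sin(3t) - 2C_1e^(-3t)cos(3t) - 2C_2e^(-3t)sin(3t) + 3C_2e^(-3t)cos(3t)

Coefficient matrix A = [[-27, -15], [39, 21]].
Characteristic polynomial det(A - λI) = λ^2 + 6λ + 18 = 0.
Eigenvalues λ = -3 ± 3i (complex conjugate pair).
For λ=-3+3i: an eigenvector is (1,-2) - i(2,-3) = (1 - 2i, -2 + 3i).
A real fundamental pair from Re and Im of e^((-3+3i)t)v: X_1 = e^(-3t)(cos(3t)·(1,-2) + sin(3t)·(2,-3)), X_2 = e^(-3t)(sin(3t)·(1,-2) - cos(3t)·(2,-3)).
General solution: C_1X_1 + C_2X_2.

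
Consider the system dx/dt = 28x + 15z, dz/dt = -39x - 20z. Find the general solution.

x(t) = -K_1e^(4t)sin(3t) - 2K_1e^(4t)cos(3t) - 2K_2e^(4t)sin(3t) + K_2e^(4t)cos(3t), z(t) = 2K_1e^(4t)sin(3t) + 3K_1e^(4t)cos(3t) + 3K_2e^(4t)sin(3t) - 2K_2e^(4t)cos(3t)

Coefficient matrix A = [[28, 15], [-39, -20]].
Characteristic polynomial det(A - λI) = λ^2 - 8λ + 25 = 0.
Eigenvalues λ = 4 ± 3i (complex conjugate pair).
For λ=4+3i: an eigenvector is (-2,3) - i(-1,2) = (-2 + i, 3 - 2i).
A real fundamental pair from Re and Im of e^((4+3i)t)v: X_1 = e^(4t)(cos(3t)·(-2,3) + sin(3t)·(-1,2)), X_2 = e^(4t)(sin(3t)·(-2,3) - cos(3t)·(-1,2)).
General solution: K_1X_1 + K_2X_2.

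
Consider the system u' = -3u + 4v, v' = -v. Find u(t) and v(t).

u(t) = 2c_1e^(-t) - c_2e^(-3t), v(t) = c_1e^(-t)

Coefficient matrix A = [[-3, 4], [0, -1]].
Characteristic polynomial det(A - λI) = λ^2 + 4λ + 3 = 0.
Eigenvalues λ = -1, -3.
For λ=-1: (A-λI) row 1 is [-2, 4], so an eigenvector is (2, 1).
For λ=-3: (A-λI) row 1 is [0, 4], so an eigenvector is (-1, 0).
General solution: c_1e^(-t)(2,1) + c_2e^(-3t)(-1,0).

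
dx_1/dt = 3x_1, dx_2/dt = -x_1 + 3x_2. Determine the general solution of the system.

x_1(t) = -C_2e^(3t), x_2(t) = C_1e^(3t) + C_2te^(3t) + 2C_2e^(3t)

Coefficient matrix A = [[3, 0], [-1, 3]].
Characteristic polynomial det(A - λI) = λ^2 - 6λ + 9 = 0.
Single eigenvalue λ = 3 with algebraic multiplicity 2.
Eigenvector v = (0,1); generalized eigenvector w with (A-λI)w=v is (-1,2).
General solution: e^(3t)[C_1·v + C_2·(t·v + w)].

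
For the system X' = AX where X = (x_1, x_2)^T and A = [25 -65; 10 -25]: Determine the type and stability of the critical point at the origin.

A = [[25,-65],[10,-25]]; det(A-λI) = λ^2 + 25.
λ = 0 ± 5i: zero real part.

center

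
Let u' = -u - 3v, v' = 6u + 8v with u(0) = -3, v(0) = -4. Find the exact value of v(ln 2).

-408

A = [[-1,-3],[6,8]]; eigenvalues λ = 5, 2.
Eigenvectors: (1,-2) for λ=5, (-1,1) for λ=2.
From the initial condition, c_1 = 7, c_2 = 10.
v(ln 2) = (7)(2^5)(-2) + (10)(2^2)(1) = -408.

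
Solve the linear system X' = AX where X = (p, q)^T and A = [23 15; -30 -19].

Coefficient matrix A = [[23, 15], [-30, -19]].
Characteristic polynomial det(A - λI) = λ^2 - 4λ + 13 = 0.
Eigenvalues λ = 2 ± 3i (complex conjugate pair).
For λ=2+3i: an eigenvector is (-2,3) - i(1,-1) = (-2 - i, 3 + i).
A real fundamental pair from Re and Im of e^((2+3i)t)v: X_1 = e^(2t)(cos(3t)·(-2,3) + sin(3t)·(1,-1)), X_2 = e^(2t)(sin(3t)·(-2,3) - cos(3t)·(1,-1)).
General solution: C_1X_1 + C_2X_2.

p(t) = C_1e^(2t)sin(3t) - 2C_1e^(2t)cos(3t) - 2C_2e^(2t)sin(3t) - C_2e^(2t)cos(3t), q(t) = -C_1e^(2t)sin(3t) + 3C_1e^(2t)cos(3t) + 3C_2e^(2t)sin(3t) + C_2e^(2t)cos(3t)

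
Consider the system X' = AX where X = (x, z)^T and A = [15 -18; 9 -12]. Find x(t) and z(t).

x(t) = -2K_1e^(6t) - K_2e^(-3t), z(t) = -K_1e^(6t) - K_2e^(-3t)

Coefficient matrix A = [[15, -18], [9, -12]].
Characteristic polynomial det(A - λI) = λ^2 - 3λ - 18 = 0.
Eigenvalues λ = 6, -3.
For λ=6: (A-λI) row 1 is [9, -18], so an eigenvector is (-2, -1).
For λ=-3: (A-λI) row 1 is [18, -18], so an eigenvector is (-1, -1).
General solution: K_1e^(6t)(-2,-1) + K_2e^(-3t)(-1,-1).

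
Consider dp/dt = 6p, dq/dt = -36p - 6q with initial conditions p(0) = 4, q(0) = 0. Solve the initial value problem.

Coefficient matrix A = [[6, 0], [-36, -6]].
Characteristic polynomial det(A - λI) = λ^2 - 36 = 0.
Eigenvalues λ = -6, 6.
For λ=-6: (A-λI) row 1 is [12, 0], so an eigenvector is (0, 1).
For λ=6: (A-λI) row 2 is [-36, -12], so an eigenvector is (1, -3).
General solution: c_1e^(-6t)(0,1) + c_2e^(6t)(1,-3).
Applying p(0)=4, q(0)=0 gives c_1=12, c_2=4.

p(t) = 4e^(6t), q(t) = -12e^(6t) + 12e^(-6t)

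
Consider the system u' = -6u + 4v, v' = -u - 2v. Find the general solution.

Coefficient matrix A = [[-6, 4], [-1, -2]].
Characteristic polynomial det(A - λI) = λ^2 + 8λ + 16 = 0.
Single eigenvalue λ = -4 with algebraic multiplicity 2.
Eigenvector v = (2,1); generalized eigenvector w with (A-λI)w=v is (3,2).
General solution: e^(-4t)[K_1·v + K_2·(t·v + w)].

u(t) = 2K_1e^(-4t) + 2K_2te^(-4t) + 3K_2e^(-4t), v(t) = K_1e^(-4t) + K_2te^(-4t) + 2K_2e^(-4t)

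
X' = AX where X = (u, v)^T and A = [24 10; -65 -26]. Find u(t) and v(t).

Coefficient matrix A = [[24, 10], [-65, -26]].
Characteristic polynomial det(A - λI) = λ^2 + 2λ + 26 = 0.
Eigenvalues λ = -1 ± 5i (complex conjugate pair).
For λ=-1+5i: an eigenvector is (1,-3) - i(-1,2) = (1 + i, -3 - 2i).
A real fundamental pair from Re and Im of e^((-1+5i)t)v: X_1 = e^(-t)(cos(5t)·(1,-3) + sin(5t)·(-1,2)), X_2 = e^(-t)(sin(5t)·(1,-3) - cos(5t)·(-1,2)).
General solution: C_1X_1 + C_2X_2.

u(t) = -C_1e^(-t)sin(5t) + C_1e^(-t)cos(5t) + C_2e^(-t)sin(5t) + C_2e^(-t)cos(5t), v(t) = 2C_1e^(-t)sin(5t) - 3C_1e^(-t)cos(5t) - 3C_2e^(-t)sin(5t) - 2C_2e^(-t)cos(5t)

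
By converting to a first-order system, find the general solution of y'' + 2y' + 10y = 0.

Let x_1 = y, x_2 = y'. Then x_1' = x_2 and x_2' = -10x_1 - 2x_2.
A = [[0,1],[-10,-2]]; det(A-λI) = λ^2 + 2λ + 10.
Eigenvalues λ = -1 ± 3i.

y(t) = c_1e^(-t)cos(3t) + c_2e^(-t)sin(3t)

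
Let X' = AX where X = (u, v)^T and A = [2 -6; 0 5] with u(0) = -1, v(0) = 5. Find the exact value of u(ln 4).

A = [[2,-6],[0,5]]; eigenvalues λ = 2, 5.
Eigenvectors: (-1,0) for λ=2, (-2,1) for λ=5.
From the initial condition, c_1 = -9, c_2 = 5.
u(ln 4) = (-9)(4^2)(-1) + (5)(4^5)(-2) = -10096.

-10096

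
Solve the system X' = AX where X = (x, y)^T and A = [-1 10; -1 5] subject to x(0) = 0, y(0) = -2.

x(t) = -20e^(2t)sin(t), y(t) = -6e^(2t)sin(t) - 2e^(2t)cos(t)

Coefficient matrix A = [[-1, 10], [-1, 5]].
Characteristic polynomial det(A - λI) = λ^2 - 4λ + 5 = 0.
Eigenvalues λ = 2 ± i (complex conjugate pair).
For λ=2+i: an eigenvector is (-3,-1) - i(-1,0) = (-3 + i, -1).
A real fundamental pair from Re and Im of e^((2+i)t)v: X_1 = e^(2t)(cos(t)·(-3,-1) + sin(t)·(-1,0)), X_2 = e^(2t)(sin(t)·(-3,-1) - cos(t)·(-1,0)).
General solution: K_1X_1 + K_2X_2.
Applying x(0)=0, y(0)=-2 gives K_1=2, K_2=6.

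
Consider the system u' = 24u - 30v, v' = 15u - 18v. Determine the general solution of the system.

Coefficient matrix A = [[24, -30], [15, -18]].
Characteristic polynomial det(A - λI) = λ^2 - 6λ + 18 = 0.
Eigenvalues λ = 3 ± 3i (complex conjugate pair).
For λ=3+3i: an eigenvector is (-1,-1) - i(3,2) = (-1 - 3i, -1 - 2i).
A real fundamental pair from Re and Im of e^((3+3i)t)v: X_1 = e^(3t)(cos(3t)·(-1,-1) + sin(3t)·(3,2)), X_2 = e^(3t)(sin(3t)·(-1,-1) - cos(3t)·(3,2)).
General solution: c_1X_1 + c_2X_2.

u(t) = 3c_1e^(3t)sin(3t) - c_1e^(3t)cos(3t) - c_2e^(3t)sin(3t) - 3c_2e^(3t)cos(3t), v(t) = 2c_1e^(3t)sin(3t) - c_1e^(3t)cos(3t) - c_2e^(3t)sin(3t) - 2c_2e^(3t)cos(3t)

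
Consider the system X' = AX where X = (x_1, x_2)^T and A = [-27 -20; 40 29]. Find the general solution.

Coefficient matrix A = [[-27, -20], [40, 29]].
Characteristic polynomial det(A - λI) = λ^2 - 2λ + 17 = 0.
Eigenvalues λ = 1 ± 4i (complex conjugate pair).
For λ=1+4i: an eigenvector is (-2,3) - i(-1,1) = (-2 + i, 3 - i).
A real fundamental pair from Re and Im of e^((1+4i)t)v: X_1 = e^(t)(cos(4t)·(-2,3) + sin(4t)·(-1,1)), X_2 = e^(t)(sin(4t)·(-2,3) - cos(4t)·(-1,1)).
General solution: C_1X_1 + C_2X_2.

x_1(t) = -C_1e^(t)sin(4t) - 2C_1e^(t)cos(4t) - 2C_2e^(t)sin(4t) + C_2e^(t)cos(4t), x_2(t) = C_1e^(t)sin(4t) + 3C_1e^(t)cos(4t) + 3C_2e^(t)sin(4t) - C_2e^(t)cos(4t)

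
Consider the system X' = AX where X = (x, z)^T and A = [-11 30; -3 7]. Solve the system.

x(t) = 3c_1e^(-2t)sin(3t) - c_1e^(-2t)cos(3t) - c_2e^(-2t)sin(3t) - 3c_2e^(-2t)cos(3t), z(t) = c_1e^(-2t)sin(3t) - c_2e^(-2t)cos(3t)

Coefficient matrix A = [[-11, 30], [-3, 7]].
Characteristic polynomial det(A - λI) = λ^2 + 4λ + 13 = 0.
Eigenvalues λ = -2 ± 3i (complex conjugate pair).
For λ=-2+3i: an eigenvector is (-1,0) - i(3,1) = (-1 - 3i, 0 - i).
A real fundamental pair from Re and Im of e^((-2+3i)t)v: X_1 = e^(-2t)(cos(3t)·(-1,0) + sin(3t)·(3,1)), X_2 = e^(-2t)(sin(3t)·(-1,0) - cos(3t)·(3,1)).
General solution: c_1X_1 + c_2X_2.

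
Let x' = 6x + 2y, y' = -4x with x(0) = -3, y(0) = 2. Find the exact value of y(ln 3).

A = [[6,2],[-4,0]]; eigenvalues λ = 2, 4.
Eigenvectors: (1,-2) for λ=2, (-1,1) for λ=4.
From the initial condition, c_1 = 1, c_2 = 4.
y(ln 3) = (1)(3^2)(-2) + (4)(3^4)(1) = 306.

306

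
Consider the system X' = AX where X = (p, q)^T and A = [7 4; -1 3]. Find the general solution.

Coefficient matrix A = [[7, 4], [-1, 3]].
Characteristic polynomial det(A - λI) = λ^2 - 10λ + 25 = 0.
Single eigenvalue λ = 5 with algebraic multiplicity 2.
Eigenvector v = (-2,1); generalized eigenvector w with (A-λI)w=v is (3,-2).
General solution: e^(5t)[K_1·v + K_2·(t·v + w)].

p(t) = -2K_1e^(5t) - 2K_2te^(5t) + 3K_2e^(5t), q(t) = K_1e^(5t) + K_2te^(5t) - 2K_2e^(5t)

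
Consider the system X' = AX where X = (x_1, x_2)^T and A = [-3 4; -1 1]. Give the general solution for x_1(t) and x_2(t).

x_1(t) = -2K_1e^(-t) - 2K_2te^(-t) + K_2e^(-t), x_2(t) = -K_1e^(-t) - K_2te^(-t)

Coefficient matrix A = [[-3, 4], [-1, 1]].
Characteristic polynomial det(A - λI) = λ^2 + 2λ + 1 = 0.
Single eigenvalue λ = -1 with algebraic multiplicity 2.
Eigenvector v = (-2,-1); generalized eigenvector w with (A-λI)w=v is (1,0).
General solution: e^(-t)[K_1·v + K_2·(t·v + w)].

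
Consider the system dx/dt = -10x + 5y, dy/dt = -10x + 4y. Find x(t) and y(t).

x(t) = -2C_1e^(-3t)sin(t) + C_1e^(-3t)cos(t) + C_2e^(-3t)sin(t) + 2C_2e^(-3t)cos(t), y(t) = -3C_1e^(-3t)sin(t) + C_1e^(-3t)cos(t) + C_2e^(-3t)sin(t) + 3C_2e^(-3t)cos(t)

Coefficient matrix A = [[-10, 5], [-10, 4]].
Characteristic polynomial det(A - λI) = λ^2 + 6λ + 10 = 0.
Eigenvalues λ = -3 ± i (complex conjugate pair).
For λ=-3+i: an eigenvector is (1,1) - i(-2,-3) = (1 + 2i, 1 + 3i).
A real fundamental pair from Re and Im of e^((-3+i)t)v: X_1 = e^(-3t)(cos(t)·(1,1) + sin(t)·(-2,-3)), X_2 = e^(-3t)(sin(t)·(1,1) - cos(t)·(-2,-3)).
General solution: C_1X_1 + C_2X_2.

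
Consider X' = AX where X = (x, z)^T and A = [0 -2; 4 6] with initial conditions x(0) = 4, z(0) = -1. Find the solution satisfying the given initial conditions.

Coefficient matrix A = [[0, -2], [4, 6]].
Characteristic polynomial det(A - λI) = λ^2 - 6λ + 8 = 0.
Eigenvalues λ = 4, 2.
For λ=4: (A-λI) row 1 is [-4, -2], so an eigenvector is (-1, 2).
For λ=2: (A-λI) row 1 is [-2, -2], so an eigenvector is (1, -1).
General solution: c_1e^(4t)(-1,2) + c_2e^(2t)(1,-1).
Applying x(0)=4, z(0)=-1 gives c_1=3, c_2=7.

x(t) = -3e^(4t) + 7e^(2t), z(t) = 6e^(4t) - 7e^(2t)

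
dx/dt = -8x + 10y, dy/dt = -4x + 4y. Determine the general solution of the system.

Coefficient matrix A = [[-8, 10], [-4, 4]].
Characteristic polynomial det(A - λI) = λ^2 + 4λ + 8 = 0.
Eigenvalues λ = -2 ± 2i (complex conjugate pair).
For λ=-2+2i: an eigenvector is (2,1) - i(-1,-1) = (2 + i, 1 + i).
A real fundamental pair from Re and Im of e^((-2+2i)t)v: X_1 = e^(-2t)(cos(2t)·(2,1) + sin(2t)·(-1,-1)), X_2 = e^(-2t)(sin(2t)·(2,1) - cos(2t)·(-1,-1)).
General solution: K_1X_1 + K_2X_2.

x(t) = -K_1e^(-2t)sin(2t) + 2K_1e^(-2t)cos(2t) + 2K_2e^(-2t)sin(2t) + K_2e^(-2t)cos(2t), y(t) = -K_1e^(-2t)sin(2t) + K_1e^(-2t)cos(2t) + K_2e^(-2t)sin(2t) + K_2e^(-2t)cos(2t)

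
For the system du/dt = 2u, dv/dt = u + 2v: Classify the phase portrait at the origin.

A = [[2,0],[1,2]]; det(A-λI) = λ^2 - 4λ + 4.
repeated λ = 2 with a single eigenvector.

unstable improper node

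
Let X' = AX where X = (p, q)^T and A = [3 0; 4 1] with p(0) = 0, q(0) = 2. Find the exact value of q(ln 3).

6

A = [[3,0],[4,1]]; eigenvalues λ = 1, 3.
Eigenvectors: (0,1) for λ=1, (1,2) for λ=3.
From the initial condition, c_1 = 2, c_2 = 0.
q(ln 3) = (2)(3^1)(1) + (0)(3^3)(2) = 6.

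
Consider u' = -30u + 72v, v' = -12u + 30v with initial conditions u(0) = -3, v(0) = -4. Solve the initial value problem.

u(t) = -18e^(6t) + 15e^(-6t), v(t) = -9e^(6t) + 5e^(-6t)

Coefficient matrix A = [[-30, 72], [-12, 30]].
Characteristic polynomial det(A - λI) = λ^2 - 36 = 0.
Eigenvalues λ = -6, 6.
For λ=-6: (A-λI) row 1 is [-24, 72], so an eigenvector is (3, 1).
For λ=6: (A-λI) row 1 is [-36, 72], so an eigenvector is (2, 1).
General solution: C_1e^(-6t)(3,1) + C_2e^(6t)(2,1).
Applying u(0)=-3, v(0)=-4 gives C_1=5, C_2=-9.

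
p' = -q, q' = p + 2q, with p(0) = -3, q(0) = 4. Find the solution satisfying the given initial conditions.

Coefficient matrix A = [[0, -1], [1, 2]].
Characteristic polynomial det(A - λI) = λ^2 - 2λ + 1 = 0.
Single eigenvalue λ = 1 with algebraic multiplicity 2.
Eigenvector v = (-1,1); generalized eigenvector w with (A-λI)w=v is (-2,3).
General solution: e^(t)[K_1·v + K_2·(t·v + w)].
Applying p(0)=-3, q(0)=4 gives K_1=1, K_2=1.

p(t) = -te^(t) - 3e^(t), q(t) = te^(t) + 4e^(t)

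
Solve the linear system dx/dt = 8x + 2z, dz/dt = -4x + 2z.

Coefficient matrix A = [[8, 2], [-4, 2]].
Characteristic polynomial det(A - λI) = λ^2 - 10λ + 24 = 0.
Eigenvalues λ = 6, 4.
For λ=6: (A-λI) row 1 is [2, 2], so an eigenvector is (1, -1).
For λ=4: (A-λI) row 1 is [4, 2], so an eigenvector is (-1, 2).
General solution: c_1e^(6t)(1,-1) + c_2e^(4t)(-1,2).

x(t) = c_1e^(6t) - c_2e^(4t), z(t) = -c_1e^(6t) + 2c_2e^(4t)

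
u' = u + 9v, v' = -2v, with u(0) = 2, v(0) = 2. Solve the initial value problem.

Coefficient matrix A = [[1, 9], [0, -2]].
Characteristic polynomial det(A - λI) = λ^2 + λ - 2 = 0.
Eigenvalues λ = -2, 1.
For λ=-2: (A-λI) row 1 is [3, 9], so an eigenvector is (3, -1).
For λ=1: (A-λI) row 1 is [0, 9], so an eigenvector is (1, 0).
General solution: K_1e^(-2t)(3,-1) + K_2e^(t)(1,0).
Applying u(0)=2, v(0)=2 gives K_1=-2, K_2=8.

u(t) = 8e^(t) - 6e^(-2t), v(t) = 2e^(-2t)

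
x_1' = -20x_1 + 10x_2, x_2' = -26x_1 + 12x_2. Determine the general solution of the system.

Coefficient matrix A = [[-20, 10], [-26, 12]].
Characteristic polynomial det(A - λI) = λ^2 + 8λ + 20 = 0.
Eigenvalues λ = -4 ± 2i (complex conjugate pair).
For λ=-4+2i: an eigenvector is (2,3) - i(-1,-2) = (2 + i, 3 + 2i).
A real fundamental pair from Re and Im of e^((-4+2i)t)v: X_1 = e^(-4t)(cos(2t)·(2,3) + sin(2t)·(-1,-2)), X_2 = e^(-4t)(sin(2t)·(2,3) - cos(2t)·(-1,-2)).
General solution: c_1X_1 + c_2X_2.

x_1(t) = -c_1e^(-4t)sin(2t) + 2c_1e^(-4t)cos(2t) + 2c_2e^(-4t)sin(2t) + c_2e^(-4t)cos(2t), x_2(t) = -2c_1e^(-4t)sin(2t) + 3c_1e^(-4t)cos(2t) + 3c_2e^(-4t)sin(2t) + 2c_2e^(-4t)cos(2t)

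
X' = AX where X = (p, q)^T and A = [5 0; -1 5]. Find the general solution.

Coefficient matrix A = [[5, 0], [-1, 5]].
Characteristic polynomial det(A - λI) = λ^2 - 10λ + 25 = 0.
Single eigenvalue λ = 5 with algebraic multiplicity 2.
Eigenvector v = (0,-1); generalized eigenvector w with (A-λI)w=v is (1,3).
General solution: e^(5t)[C_1·v + C_2·(t·v + w)].

p(t) = C_2e^(5t), q(t) = -C_1e^(5t) - C_2te^(5t) + 3C_2e^(5t)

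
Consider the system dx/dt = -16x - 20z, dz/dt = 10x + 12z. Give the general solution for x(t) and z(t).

x(t) = K_1e^(-2t)sin(2t) - 3K_1e^(-2t)cos(2t) - 3K_2e^(-2t)sin(2t) - K_2e^(-2t)cos(2t), z(t) = -K_1e^(-2t)sin(2t) + 2K_1e^(-2t)cos(2t) + 2K_2e^(-2t)sin(2t) + K_2e^(-2t)cos(2t)

Coefficient matrix A = [[-16, -20], [10, 12]].
Characteristic polynomial det(A - λI) = λ^2 + 4λ + 8 = 0.
Eigenvalues λ = -2 ± 2i (complex conjugate pair).
For λ=-2+2i: an eigenvector is (-3,2) - i(1,-1) = (-3 - i, 2 + i).
A real fundamental pair from Re and Im of e^((-2+2i)t)v: X_1 = e^(-2t)(cos(2t)·(-3,2) + sin(2t)·(1,-1)), X_2 = e^(-2t)(sin(2t)·(-3,2) - cos(2t)·(1,-1)).
General solution: K_1X_1 + K_2X_2.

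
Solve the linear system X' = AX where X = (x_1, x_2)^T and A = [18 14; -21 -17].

Coefficient matrix A = [[18, 14], [-21, -17]].
Characteristic polynomial det(A - λI) = λ^2 - λ - 12 = 0.
Eigenvalues λ = -3, 4.
For λ=-3: (A-λI) row 1 is [21, 14], so an eigenvector is (2, -3).
For λ=4: (A-λI) row 1 is [14, 14], so an eigenvector is (-1, 1).
General solution: C_1e^(-3t)(2,-3) + C_2e^(4t)(-1,1).

x_1(t) = 2C_1e^(-3t) - C_2e^(4t), x_2(t) = -3C_1e^(-3t) + C_2e^(4t)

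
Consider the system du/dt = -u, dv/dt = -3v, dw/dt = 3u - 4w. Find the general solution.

u(t) = c_1e^(-t), v(t) = c_2e^(-3t), w(t) = c_1e^(-t) + c_3e^(-4t)

Coefficient matrix A = [[-1, 0, 0], [0, -3, 0], [3, 0, -4]].
det(A - λI) = 0 gives eigenvalues λ = -1, -3, -4.
For λ=-1: eigenvector (1,0,1).
For λ=-3: eigenvector (0,1,0).
For λ=-4: eigenvector (0,0,1).
General solution: c_1e^(-t)(1,0,1) + c_2e^(-3t)(0,1,0) + c_3e^(-4t)(0,0,1).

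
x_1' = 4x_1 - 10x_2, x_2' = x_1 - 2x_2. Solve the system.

x_1(t) = -C_1e^(t)sin(t) + 3C_1e^(t)cos(t) + 3C_2e^(t)sin(t) + C_2e^(t)cos(t), x_2(t) = C_1e^(t)cos(t) + C_2e^(t)sin(t)

Coefficient matrix A = [[4, -10], [1, -2]].
Characteristic polynomial det(A - λI) = λ^2 - 2λ + 2 = 0.
Eigenvalues λ = 1 ± i (complex conjugate pair).
For λ=1+i: an eigenvector is (3,1) - i(-1,0) = (3 + i, 1).
A real fundamental pair from Re and Im of e^((1+i)t)v: X_1 = e^(t)(cos(t)·(3,1) + sin(t)·(-1,0)), X_2 = e^(t)(sin(t)·(3,1) - cos(t)·(-1,0)).
General solution: C_1X_1 + C_2X_2.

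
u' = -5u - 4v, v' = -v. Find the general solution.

Coefficient matrix A = [[-5, -4], [0, -1]].
Characteristic polynomial det(A - λI) = λ^2 + 6λ + 5 = 0.
Eigenvalues λ = -1, -5.
For λ=-1: (A-λI) row 1 is [-4, -4], so an eigenvector is (1, -1).
For λ=-5: (A-λI) row 1 is [0, -4], so an eigenvector is (1, 0).
General solution: C_1e^(-t)(1,-1) + C_2e^(-5t)(1,0).

u(t) = C_1e^(-t) + C_2e^(-5t), v(t) = -C_1e^(-t)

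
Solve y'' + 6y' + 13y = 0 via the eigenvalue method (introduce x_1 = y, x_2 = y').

Let x_1 = y, x_2 = y'. Then x_1' = x_2 and x_2' = -13x_1 - 6x_2.
A = [[0,1],[-13,-6]]; det(A-λI) = λ^2 + 6λ + 13.
Eigenvalues λ = -3 ± 2i.

y(t) = C_1e^(-3t)cos(2t) + C_2e^(-3t)sin(2t)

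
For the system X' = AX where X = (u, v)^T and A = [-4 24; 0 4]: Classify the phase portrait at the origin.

saddle

A = [[-4,24],[0,4]]; det(A-λI) = λ^2 - 16.
λ = -4, 4: opposite signs.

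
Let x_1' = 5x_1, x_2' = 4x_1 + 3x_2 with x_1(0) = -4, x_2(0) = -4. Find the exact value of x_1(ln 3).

A = [[5,0],[4,3]]; eigenvalues λ = 3, 5.
Eigenvectors: (0,-1) for λ=3, (1,2) for λ=5.
From the initial condition, c_1 = -4, c_2 = -4.
x_1(ln 3) = (-4)(3^3)(0) + (-4)(3^5)(1) = -972.

-972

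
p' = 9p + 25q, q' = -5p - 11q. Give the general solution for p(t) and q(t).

Coefficient matrix A = [[9, 25], [-5, -11]].
Characteristic polynomial det(A - λI) = λ^2 + 2λ + 26 = 0.
Eigenvalues λ = -1 ± 5i (complex conjugate pair).
For λ=-1+5i: an eigenvector is (-2,1) - i(1,0) = (-2 - i, 1).
A real fundamental pair from Re and Im of e^((-1+5i)t)v: X_1 = e^(-t)(cos(5t)·(-2,1) + sin(5t)·(1,0)), X_2 = e^(-t)(sin(5t)·(-2,1) - cos(5t)·(1,0)).
General solution: K_1X_1 + K_2X_2.

p(t) = K_1e^(-t)sin(5t) - 2K_1e^(-t)cos(5t) - 2K_2e^(-t)sin(5t) - K_2e^(-t)cos(5t), q(t) = K_1e^(-t)cos(5t) + K_2e^(-t)sin(5t)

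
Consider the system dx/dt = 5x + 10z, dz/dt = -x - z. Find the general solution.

x(t) = 3c_1e^(2t)sin(t) + c_1e^(2t)cos(t) + c_2e^(2t)sin(t) - 3c_2e^(2t)cos(t), z(t) = -c_1e^(2t)sin(t) + c_2e^(2t)cos(t)

Coefficient matrix A = [[5, 10], [-1, -1]].
Characteristic polynomial det(A - λI) = λ^2 - 4λ + 5 = 0.
Eigenvalues λ = 2 ± i (complex conjugate pair).
For λ=2+i: an eigenvector is (1,0) - i(3,-1) = (1 - 3i, 0 + i).
A real fundamental pair from Re and Im of e^((2+i)t)v: X_1 = e^(2t)(cos(t)·(1,0) + sin(t)·(3,-1)), X_2 = e^(2t)(sin(t)·(1,0) - cos(t)·(3,-1)).
General solution: c_1X_1 + c_2X_2.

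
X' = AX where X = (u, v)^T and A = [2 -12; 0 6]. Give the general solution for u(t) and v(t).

Coefficient matrix A = [[2, -12], [0, 6]].
Characteristic polynomial det(A - λI) = λ^2 - 8λ + 12 = 0.
Eigenvalues λ = 6, 2.
For λ=6: (A-λI) row 1 is [-4, -12], so an eigenvector is (3, -1).
For λ=2: (A-λI) row 1 is [0, -12], so an eigenvector is (1, 0).
General solution: c_1e^(6t)(3,-1) + c_2e^(2t)(1,0).

u(t) = 3c_1e^(6t) + c_2e^(2t), v(t) = -c_1e^(6t)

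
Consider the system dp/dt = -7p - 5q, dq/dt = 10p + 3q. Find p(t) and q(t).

p(t) = K_1e^(-2t)cos(5t) + K_2e^(-2t)sin(5t), q(t) = K_1e^(-2t)sin(5t) - K_1e^(-2t)cos(5t) - K_2e^(-2t)sin(5t) - K_2e^(-2t)cos(5t)

Coefficient matrix A = [[-7, -5], [10, 3]].
Characteristic polynomial det(A - λI) = λ^2 + 4λ + 29 = 0.
Eigenvalues λ = -2 ± 5i (complex conjugate pair).
For λ=-2+5i: an eigenvector is (1,-1) - i(0,1) = (1, -1 - i).
A real fundamental pair from Re and Im of e^((-2+5i)t)v: X_1 = e^(-2t)(cos(5t)·(1,-1) + sin(5t)·(0,1)), X_2 = e^(-2t)(sin(5t)·(1,-1) - cos(5t)·(0,1)).
General solution: K_1X_1 + K_2X_2.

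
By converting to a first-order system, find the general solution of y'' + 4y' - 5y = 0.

Let x_1 = y, x_2 = y'. Then x_1' = x_2 and x_2' = 5x_1 - 4x_2.
A = [[0,1],[5,-4]]; det(A-λI) = λ^2 + 4λ - 5.
Eigenvalues λ = -5, 1 with eigenvectors (1,-5), (1,1).

y(t) = c_1e^(-5t) + c_2e^(t)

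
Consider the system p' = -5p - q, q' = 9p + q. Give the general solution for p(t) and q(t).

p(t) = c_1e^(-2t) + c_2te^(-2t) - c_2e^(-2t), q(t) = -3c_1e^(-2t) - 3c_2te^(-2t) + 2c_2e^(-2t)

Coefficient matrix A = [[-5, -1], [9, 1]].
Characteristic polynomial det(A - λI) = λ^2 + 4λ + 4 = 0.
Single eigenvalue λ = -2 with algebraic multiplicity 2.
Eigenvector v = (1,-3); generalized eigenvector w with (A-λI)w=v is (-1,2).
General solution: e^(-2t)[c_1·v + c_2·(t·v + w)].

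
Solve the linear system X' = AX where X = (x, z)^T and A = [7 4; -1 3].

Coefficient matrix A = [[7, 4], [-1, 3]].
Characteristic polynomial det(A - λI) = λ^2 - 10λ + 25 = 0.
Single eigenvalue λ = 5 with algebraic multiplicity 2.
Eigenvector v = (-2,1); generalized eigenvector w with (A-λI)w=v is (-3,1).
General solution: e^(5t)[c_1·v + c_2·(t·v + w)].

x(t) = -2c_1e^(5t) - 2c_2te^(5t) - 3c_2e^(5t), z(t) = c_1e^(5t) + c_2te^(5t) + c_2e^(5t)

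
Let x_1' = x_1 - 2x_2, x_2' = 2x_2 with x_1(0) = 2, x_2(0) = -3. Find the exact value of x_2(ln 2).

A = [[1,-2],[0,2]]; eigenvalues λ = 2, 1.
Eigenvectors: (-2,1) for λ=2, (1,0) for λ=1.
From the initial condition, c_1 = -3, c_2 = -4.
x_2(ln 2) = (-3)(2^2)(1) + (-4)(2^1)(0) = -12.

-12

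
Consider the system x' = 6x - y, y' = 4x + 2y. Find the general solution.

x(t) = K_1e^(4t) + K_2te^(4t) + 2K_2e^(4t), y(t) = 2K_1e^(4t) + 2K_2te^(4t) + 3K_2e^(4t)

Coefficient matrix A = [[6, -1], [4, 2]].
Characteristic polynomial det(A - λI) = λ^2 - 8λ + 16 = 0.
Single eigenvalue λ = 4 with algebraic multiplicity 2.
Eigenvector v = (1,2); generalized eigenvector w with (A-λI)w=v is (2,3).
General solution: e^(4t)[K_1·v + K_2·(t·v + w)].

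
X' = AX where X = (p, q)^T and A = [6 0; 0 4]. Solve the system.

p(t) = -c_2e^(6t), q(t) = c_1e^(4t)

Coefficient matrix A = [[6, 0], [0, 4]].
Characteristic polynomial det(A - λI) = λ^2 - 10λ + 24 = 0.
Eigenvalues λ = 4, 6.
For λ=4: (A-λI) row 1 is [2, 0], so an eigenvector is (0, 1).
For λ=6: (A-λI) row 2 is [0, -2], so an eigenvector is (-1, 0).
General solution: c_1e^(4t)(0,1) + c_2e^(6t)(-1,0).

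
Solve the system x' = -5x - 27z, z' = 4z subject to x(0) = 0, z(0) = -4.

Coefficient matrix A = [[-5, -27], [0, 4]].
Characteristic polynomial det(A - λI) = λ^2 + λ - 20 = 0.
Eigenvalues λ = -5, 4.
For λ=-5: (A-λI) row 1 is [0, -27], so an eigenvector is (1, 0).
For λ=4: (A-λI) row 1 is [-9, -27], so an eigenvector is (3, -1).
General solution: C_1e^(-5t)(1,0) + C_2e^(4t)(3,-1).
Applying x(0)=0, z(0)=-4 gives C_1=-12, C_2=4.

x(t) = 12e^(4t) - 12e^(-5t), z(t) = -4e^(4t)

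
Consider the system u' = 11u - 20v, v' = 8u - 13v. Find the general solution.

u(t) = -2c_1e^(-t)sin(4t) + c_1e^(-t)cos(4t) + c_2e^(-t)sin(4t) + 2c_2e^(-t)cos(4t), v(t) = -c_1e^(-t)sin(4t) + c_1e^(-t)cos(4t) + c_2e^(-t)sin(4t) + c_2e^(-t)cos(4t)

Coefficient matrix A = [[11, -20], [8, -13]].
Characteristic polynomial det(A - λI) = λ^2 + 2λ + 17 = 0.
Eigenvalues λ = -1 ± 4i (complex conjugate pair).
For λ=-1+4i: an eigenvector is (1,1) - i(-2,-1) = (1 + 2i, 1 + i).
A real fundamental pair from Re and Im of e^((-1+4i)t)v: X_1 = e^(-t)(cos(4t)·(1,1) + sin(4t)·(-2,-1)), X_2 = e^(-t)(sin(4t)·(1,1) - cos(4t)·(-2,-1)).
General solution: c_1X_1 + c_2X_2.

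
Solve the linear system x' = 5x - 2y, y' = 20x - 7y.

Coefficient matrix A = [[5, -2], [20, -7]].
Characteristic polynomial det(A - λI) = λ^2 + 2λ + 5 = 0.
Eigenvalues λ = -1 ± 2i (complex conjugate pair).
For λ=-1+2i: an eigenvector is (0,1) - i(-1,-3) = (0 + i, 1 + 3i).
A real fundamental pair from Re and Im of e^((-1+2i)t)v: X_1 = e^(-t)(cos(2t)·(0,1) + sin(2t)·(-1,-3)), X_2 = e^(-t)(sin(2t)·(0,1) - cos(2t)·(-1,-3)).
General solution: c_1X_1 + c_2X_2.

x(t) = -c_1e^(-t)sin(2t) + c_2e^(-t)cos(2t), y(t) = -3c_1e^(-t)sin(2t) + c_1e^(-t)cos(2t) + c_2e^(-t)sin(2t) + 3c_2e^(-t)cos(2t)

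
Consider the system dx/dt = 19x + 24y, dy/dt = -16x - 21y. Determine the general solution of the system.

Coefficient matrix A = [[19, 24], [-16, -21]].
Characteristic polynomial det(A - λI) = λ^2 + 2λ - 15 = 0.
Eigenvalues λ = -5, 3.
For λ=-5: (A-λI) row 1 is [24, 24], so an eigenvector is (-1, 1).
For λ=3: (A-λI) row 1 is [16, 24], so an eigenvector is (3, -2).
General solution: c_1e^(-5t)(-1,1) + c_2e^(3t)(3,-2).

x(t) = -c_1e^(-5t) + 3c_2e^(3t), y(t) = c_1e^(-5t) - 2c_2e^(3t)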